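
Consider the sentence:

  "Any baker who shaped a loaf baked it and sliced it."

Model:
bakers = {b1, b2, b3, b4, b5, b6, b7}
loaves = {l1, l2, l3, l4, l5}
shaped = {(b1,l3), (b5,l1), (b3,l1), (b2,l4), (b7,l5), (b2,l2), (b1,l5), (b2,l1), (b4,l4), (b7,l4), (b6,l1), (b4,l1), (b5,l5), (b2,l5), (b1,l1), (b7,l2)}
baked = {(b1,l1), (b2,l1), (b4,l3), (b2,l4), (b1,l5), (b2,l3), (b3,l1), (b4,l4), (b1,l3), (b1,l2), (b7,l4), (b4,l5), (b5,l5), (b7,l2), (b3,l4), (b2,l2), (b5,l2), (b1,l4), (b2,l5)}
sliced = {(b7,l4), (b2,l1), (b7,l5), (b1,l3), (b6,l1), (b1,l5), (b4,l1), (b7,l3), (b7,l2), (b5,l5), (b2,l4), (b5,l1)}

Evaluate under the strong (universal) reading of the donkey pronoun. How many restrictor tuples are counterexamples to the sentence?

"it" takes "a loaf" as antecedent — a donkey pronoun bound across the clause boundary.
Strong reading: for every (b,l) with shaped(b,l), baked(b,l) ∧ sliced(b,l).
Restrictor pairs: (b1,l1) ✗  (b1,l3) ✓  (b1,l5) ✓  (b2,l1) ✓  (b2,l2) ✗  (b2,l4) ✓  (b2,l5) ✗  (b3,l1) ✗  (b4,l1) ✗  (b4,l4) ✗  (b5,l1) ✗  (b5,l5) ✓  (b6,l1) ✗  (b7,l2) ✓  (b7,l4) ✓  (b7,l5) ✗
Counterexamples (restrictor pairs failing the scope): 9.

9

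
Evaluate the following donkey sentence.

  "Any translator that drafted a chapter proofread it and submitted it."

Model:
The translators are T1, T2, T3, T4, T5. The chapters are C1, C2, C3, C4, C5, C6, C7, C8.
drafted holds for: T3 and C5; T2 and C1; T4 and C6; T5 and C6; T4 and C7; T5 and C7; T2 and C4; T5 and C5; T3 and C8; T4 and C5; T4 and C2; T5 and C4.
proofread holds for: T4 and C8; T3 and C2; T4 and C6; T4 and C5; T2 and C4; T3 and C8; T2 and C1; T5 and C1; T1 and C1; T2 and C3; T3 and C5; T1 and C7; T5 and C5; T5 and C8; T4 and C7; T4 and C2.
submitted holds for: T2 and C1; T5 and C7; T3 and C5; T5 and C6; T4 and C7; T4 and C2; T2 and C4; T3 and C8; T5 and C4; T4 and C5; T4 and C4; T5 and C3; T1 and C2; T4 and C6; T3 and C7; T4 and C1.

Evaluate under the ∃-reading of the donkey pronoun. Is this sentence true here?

"it" takes "a chapter" as antecedent — a donkey pronoun bound across the clause boundary.
Weak reading: every translator t with some drafted-chapter has at least one drafted-chapter c such that proofread(t,c) ∧ submitted(t,c).
Per translator: T2:✓  T3:✓  T4:✓  T5:✗
T5 has no witness among its drafted-chapters.

False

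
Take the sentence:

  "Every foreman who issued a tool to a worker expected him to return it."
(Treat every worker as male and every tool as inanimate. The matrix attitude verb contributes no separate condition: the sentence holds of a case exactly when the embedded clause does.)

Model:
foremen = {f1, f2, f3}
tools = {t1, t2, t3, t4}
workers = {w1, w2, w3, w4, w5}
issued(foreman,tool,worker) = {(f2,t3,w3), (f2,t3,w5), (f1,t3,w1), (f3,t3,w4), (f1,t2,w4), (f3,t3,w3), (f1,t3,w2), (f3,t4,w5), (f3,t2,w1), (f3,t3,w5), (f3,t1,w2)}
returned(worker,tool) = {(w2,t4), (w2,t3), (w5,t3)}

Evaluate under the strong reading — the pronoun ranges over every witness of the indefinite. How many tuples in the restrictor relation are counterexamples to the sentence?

8

"him" takes "a worker" as antecedent and "it" takes "a tool"; both are donkey pronouns co-varying with the restrictor.
Strong reading: for every (f,t,w) with issued(f,t,w), returned(w,t).
Restrictor triples: (f1,t2,w4)→returned(w4,t2) ✗  (f1,t3,w1)→returned(w1,t3) ✗  (f1,t3,w2)→returned(w2,t3) ✓  (f2,t3,w3)→returned(w3,t3) ✗  (f2,t3,w5)→returned(w5,t3) ✓  (f3,t1,w2)→returned(w2,t1) ✗  (f3,t2,w1)→returned(w1,t2) ✗  (f3,t3,w3)→returned(w3,t3) ✗  (f3,t3,w4)→returned(w4,t3) ✗  (f3,t3,w5)→returned(w5,t3) ✓  (f3,t4,w5)→returned(w5,t4) ✗
Counterexamples (restrictor triples failing the scope): 8.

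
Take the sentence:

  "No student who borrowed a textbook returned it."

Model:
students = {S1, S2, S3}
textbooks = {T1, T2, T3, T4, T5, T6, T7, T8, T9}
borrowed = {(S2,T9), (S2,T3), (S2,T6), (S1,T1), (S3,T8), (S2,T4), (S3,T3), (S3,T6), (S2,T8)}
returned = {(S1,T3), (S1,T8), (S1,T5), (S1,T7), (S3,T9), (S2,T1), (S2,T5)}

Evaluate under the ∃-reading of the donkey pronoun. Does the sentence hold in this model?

True

"it" takes "a textbook" as antecedent — a donkey pronoun bound across the clause boundary.
Truth condition: for no (s,t) with borrowed(s,t) does returned(s,t) hold.
Restrictor pairs — does the scope hold? (S1,T1):fails  (S2,T3):fails  (S2,T4):fails  (S2,T6):fails  (S2,T8):fails  (S2,T9):fails  (S3,T3):fails  (S3,T6):fails  (S3,T8):fails
Scope holds for no restrictor pair, so the sentence is true.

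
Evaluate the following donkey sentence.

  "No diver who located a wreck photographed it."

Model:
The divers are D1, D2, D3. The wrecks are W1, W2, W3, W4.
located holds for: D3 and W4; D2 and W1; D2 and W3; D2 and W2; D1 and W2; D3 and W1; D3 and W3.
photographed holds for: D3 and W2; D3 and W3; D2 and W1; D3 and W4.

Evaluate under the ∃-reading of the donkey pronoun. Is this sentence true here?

"it" takes "a wreck" as antecedent — a donkey pronoun bound across the clause boundary.
Truth condition: for no (d,w) with located(d,w) does photographed(d,w) hold.
Restrictor pairs — does the scope hold? (D1,W2):fails  (D2,W1):holds  (D2,W2):fails  (D2,W3):fails  (D3,W1):fails  (D3,W3):holds  (D3,W4):holds
Scope holds for 3 pair(s), so the sentence is false.

False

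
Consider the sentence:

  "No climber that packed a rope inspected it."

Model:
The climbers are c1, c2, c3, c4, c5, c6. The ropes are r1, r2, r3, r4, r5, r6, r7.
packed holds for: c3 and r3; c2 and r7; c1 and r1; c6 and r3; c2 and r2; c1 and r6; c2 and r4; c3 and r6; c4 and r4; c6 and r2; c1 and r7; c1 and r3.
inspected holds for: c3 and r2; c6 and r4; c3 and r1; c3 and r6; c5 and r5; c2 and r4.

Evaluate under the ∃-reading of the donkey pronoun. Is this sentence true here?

False

"it" takes "a rope" as antecedent — a donkey pronoun bound across the clause boundary.
Truth condition: for no (c,r) with packed(c,r) does inspected(c,r) hold.
Restrictor pairs — does the scope hold? (c1,r1):fails  (c1,r3):fails  (c1,r6):fails  (c1,r7):fails  (c2,r2):fails  (c2,r4):holds  (c2,r7):fails  (c3,r3):fails  (c3,r6):holds  (c4,r4):fails  (c6,r2):fails  (c6,r3):fails
Scope holds for 2 pair(s), so the sentence is false.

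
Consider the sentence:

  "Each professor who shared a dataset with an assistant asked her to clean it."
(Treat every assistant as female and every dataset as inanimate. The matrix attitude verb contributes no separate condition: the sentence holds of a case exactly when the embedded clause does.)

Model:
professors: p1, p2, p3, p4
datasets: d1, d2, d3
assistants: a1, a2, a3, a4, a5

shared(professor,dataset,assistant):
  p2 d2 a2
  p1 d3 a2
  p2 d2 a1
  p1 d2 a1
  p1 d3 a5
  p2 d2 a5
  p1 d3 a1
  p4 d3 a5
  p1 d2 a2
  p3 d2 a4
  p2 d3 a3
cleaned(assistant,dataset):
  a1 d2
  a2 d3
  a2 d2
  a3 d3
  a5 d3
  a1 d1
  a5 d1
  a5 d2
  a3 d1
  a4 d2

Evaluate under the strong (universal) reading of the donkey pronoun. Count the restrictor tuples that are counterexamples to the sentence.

"her" takes "an assistant" as antecedent and "it" takes "a dataset"; both are donkey pronouns co-varying with the restrictor.
Strong reading: for every (p,d,a) with shared(p,d,a), cleaned(a,d).
Restrictor triples: (p1,d2,a1)→cleaned(a1,d2) ✓  (p1,d2,a2)→cleaned(a2,d2) ✓  (p1,d3,a1)→cleaned(a1,d3) ✗  (p1,d3,a2)→cleaned(a2,d3) ✓  (p1,d3,a5)→cleaned(a5,d3) ✓  (p2,d2,a1)→cleaned(a1,d2) ✓  (p2,d2,a2)→cleaned(a2,d2) ✓  (p2,d2,a5)→cleaned(a5,d2) ✓  (p2,d3,a3)→cleaned(a3,d3) ✓  (p3,d2,a4)→cleaned(a4,d2) ✓  (p4,d3,a5)→cleaned(a5,d3) ✓
Counterexamples (restrictor triples failing the scope): 1.

1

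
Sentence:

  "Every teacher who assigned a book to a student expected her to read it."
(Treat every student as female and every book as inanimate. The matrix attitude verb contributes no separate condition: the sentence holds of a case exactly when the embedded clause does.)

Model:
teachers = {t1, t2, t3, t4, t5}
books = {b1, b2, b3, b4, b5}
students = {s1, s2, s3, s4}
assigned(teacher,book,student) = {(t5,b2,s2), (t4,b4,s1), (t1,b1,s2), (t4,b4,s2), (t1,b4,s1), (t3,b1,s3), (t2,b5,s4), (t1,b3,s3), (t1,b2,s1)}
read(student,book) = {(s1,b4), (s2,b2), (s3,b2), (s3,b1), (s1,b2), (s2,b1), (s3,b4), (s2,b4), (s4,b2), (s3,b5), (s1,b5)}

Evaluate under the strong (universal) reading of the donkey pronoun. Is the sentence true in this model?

"her" takes "a student" as antecedent and "it" takes "a book"; both are donkey pronouns co-varying with the restrictor.
Strong reading: for every (t,b,s) with assigned(t,b,s), read(s,b).
Restrictor triples: (t1,b1,s2)→read(s2,b1) ✓  (t1,b2,s1)→read(s1,b2) ✓  (t1,b3,s3)→read(s3,b3) ✗  (t1,b4,s1)→read(s1,b4) ✓  (t2,b5,s4)→read(s4,b5) ✗  (t3,b1,s3)→read(s3,b1) ✓  (t4,b4,s1)→read(s1,b4) ✓  (t4,b4,s2)→read(s2,b4) ✓  (t5,b2,s2)→read(s2,b2) ✓
Counterexample: (t1,b3,s3) — read(s3,b3) does not hold.

False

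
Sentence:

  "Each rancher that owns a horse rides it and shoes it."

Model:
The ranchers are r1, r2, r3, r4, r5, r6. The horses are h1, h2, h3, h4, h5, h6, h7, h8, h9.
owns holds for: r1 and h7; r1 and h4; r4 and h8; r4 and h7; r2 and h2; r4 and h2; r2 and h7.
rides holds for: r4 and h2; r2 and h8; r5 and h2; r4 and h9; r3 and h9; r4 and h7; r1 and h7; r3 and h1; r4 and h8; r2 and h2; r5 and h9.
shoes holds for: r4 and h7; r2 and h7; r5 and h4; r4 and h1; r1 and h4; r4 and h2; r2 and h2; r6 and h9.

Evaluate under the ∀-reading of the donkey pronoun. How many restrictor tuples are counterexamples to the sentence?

"it" takes "a horse" as antecedent — a donkey pronoun bound across the clause boundary.
Strong reading: for every (r,h) with owns(r,h), rides(r,h) ∧ shoes(r,h).
Restrictor pairs: (r1,h4) ✗  (r1,h7) ✗  (r2,h2) ✓  (r2,h7) ✗  (r4,h2) ✓  (r4,h7) ✓  (r4,h8) ✗
Counterexamples (restrictor pairs failing the scope): 4.

4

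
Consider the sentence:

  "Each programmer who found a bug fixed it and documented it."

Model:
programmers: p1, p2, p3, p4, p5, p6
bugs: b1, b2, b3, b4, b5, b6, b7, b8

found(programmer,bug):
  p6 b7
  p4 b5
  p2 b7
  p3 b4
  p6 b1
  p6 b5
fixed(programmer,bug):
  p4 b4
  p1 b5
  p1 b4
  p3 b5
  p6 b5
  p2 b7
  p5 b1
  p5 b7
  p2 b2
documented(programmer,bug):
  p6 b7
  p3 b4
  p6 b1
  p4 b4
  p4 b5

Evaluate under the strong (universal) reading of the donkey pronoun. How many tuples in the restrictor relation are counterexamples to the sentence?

"it" takes "a bug" as antecedent — a donkey pronoun bound across the clause boundary.
Strong reading: for every (p,b) with found(p,b), fixed(p,b) ∧ documented(p,b).
Restrictor pairs: (p2,b7) ✗  (p3,b4) ✗  (p4,b5) ✗  (p6,b1) ✗  (p6,b5) ✗  (p6,b7) ✗
Counterexamples (restrictor pairs failing the scope): 6.

6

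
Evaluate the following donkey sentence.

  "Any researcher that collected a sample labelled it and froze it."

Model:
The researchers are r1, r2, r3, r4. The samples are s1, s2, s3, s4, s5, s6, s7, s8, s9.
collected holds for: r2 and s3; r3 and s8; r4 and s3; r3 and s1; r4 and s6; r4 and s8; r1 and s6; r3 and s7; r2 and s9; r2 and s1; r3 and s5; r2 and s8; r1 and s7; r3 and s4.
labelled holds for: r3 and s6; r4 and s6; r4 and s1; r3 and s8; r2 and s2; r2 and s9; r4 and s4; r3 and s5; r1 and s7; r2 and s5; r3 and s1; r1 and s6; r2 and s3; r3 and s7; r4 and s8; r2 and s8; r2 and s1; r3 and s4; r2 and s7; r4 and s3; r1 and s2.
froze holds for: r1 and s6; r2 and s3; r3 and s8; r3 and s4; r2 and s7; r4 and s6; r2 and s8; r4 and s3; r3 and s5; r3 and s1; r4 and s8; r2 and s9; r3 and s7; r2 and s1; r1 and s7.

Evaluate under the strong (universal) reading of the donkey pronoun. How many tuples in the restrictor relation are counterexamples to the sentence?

0

"it" takes "a sample" as antecedent — a donkey pronoun bound across the clause boundary.
Strong reading: for every (r,s) with collected(r,s), labelled(r,s) ∧ froze(r,s).
Restrictor pairs: (r1,s6) ✓  (r1,s7) ✓  (r2,s1) ✓  (r2,s3) ✓  (r2,s8) ✓  (r2,s9) ✓  (r3,s1) ✓  (r3,s4) ✓  (r3,s5) ✓  (r3,s7) ✓  (r3,s8) ✓  (r4,s3) ✓  (r4,s6) ✓  (r4,s8) ✓
Counterexamples (restrictor pairs failing the scope): 0.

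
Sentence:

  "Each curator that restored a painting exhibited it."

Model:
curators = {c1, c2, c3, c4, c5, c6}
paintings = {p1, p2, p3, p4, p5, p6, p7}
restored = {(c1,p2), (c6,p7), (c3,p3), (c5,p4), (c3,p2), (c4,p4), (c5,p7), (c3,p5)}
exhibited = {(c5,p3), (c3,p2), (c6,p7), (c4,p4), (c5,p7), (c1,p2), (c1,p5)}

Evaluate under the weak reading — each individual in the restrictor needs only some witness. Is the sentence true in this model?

"it" takes "a painting" as antecedent — a donkey pronoun bound across the clause boundary.
Weak reading: every curator c with some restored-painting has at least one restored-painting p such that exhibited(c,p).
Per curator: c1:✓  c3:✓  c4:✓  c5:✓  c6:✓
Every curator in the restrictor has a witness.

True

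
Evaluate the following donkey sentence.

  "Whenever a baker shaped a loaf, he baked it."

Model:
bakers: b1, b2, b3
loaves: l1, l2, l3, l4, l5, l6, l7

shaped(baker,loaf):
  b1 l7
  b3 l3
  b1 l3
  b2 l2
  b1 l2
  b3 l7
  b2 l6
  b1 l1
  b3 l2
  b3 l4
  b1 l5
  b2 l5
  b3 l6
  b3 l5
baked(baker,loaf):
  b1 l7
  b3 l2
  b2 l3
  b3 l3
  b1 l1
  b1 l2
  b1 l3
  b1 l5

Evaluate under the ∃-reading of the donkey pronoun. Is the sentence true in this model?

"it" takes "a loaf" as antecedent — a donkey pronoun bound across the clause boundary.
Weak reading: every baker b with some shaped-loaf has at least one shaped-loaf l such that baked(b,l).
Per baker: b1:✓  b2:✗  b3:✓
b2 has no witness among its shaped-loaves.

False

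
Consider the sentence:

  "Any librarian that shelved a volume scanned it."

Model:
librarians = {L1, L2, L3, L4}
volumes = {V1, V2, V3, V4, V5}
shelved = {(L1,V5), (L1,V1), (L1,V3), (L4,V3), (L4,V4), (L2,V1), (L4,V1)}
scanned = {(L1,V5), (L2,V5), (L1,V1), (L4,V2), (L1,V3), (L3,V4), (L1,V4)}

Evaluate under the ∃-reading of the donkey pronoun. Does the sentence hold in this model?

False

"it" takes "a volume" as antecedent — a donkey pronoun bound across the clause boundary.
Weak reading: every librarian l with some shelved-volume has at least one shelved-volume v such that scanned(l,v).
Per librarian: L1:✓  L2:✗  L4:✗
L2 has no witness among its shelved-volumes.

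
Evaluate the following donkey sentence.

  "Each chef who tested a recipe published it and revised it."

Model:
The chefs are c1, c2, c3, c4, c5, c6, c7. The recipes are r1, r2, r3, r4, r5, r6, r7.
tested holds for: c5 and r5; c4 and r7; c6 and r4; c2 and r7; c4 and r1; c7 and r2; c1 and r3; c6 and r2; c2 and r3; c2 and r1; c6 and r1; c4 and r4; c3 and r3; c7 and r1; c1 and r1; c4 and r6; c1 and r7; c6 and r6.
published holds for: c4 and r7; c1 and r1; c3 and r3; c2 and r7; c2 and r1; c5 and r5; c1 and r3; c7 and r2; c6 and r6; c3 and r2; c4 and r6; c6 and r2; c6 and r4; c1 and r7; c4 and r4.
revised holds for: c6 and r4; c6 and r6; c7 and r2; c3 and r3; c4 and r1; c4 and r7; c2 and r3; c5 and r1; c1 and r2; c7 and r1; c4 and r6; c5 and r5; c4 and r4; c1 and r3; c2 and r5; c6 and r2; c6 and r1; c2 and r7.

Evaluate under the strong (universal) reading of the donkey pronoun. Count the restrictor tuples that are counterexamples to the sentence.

7

"it" takes "a recipe" as antecedent — a donkey pronoun bound across the clause boundary.
Strong reading: for every (c,r) with tested(c,r), published(c,r) ∧ revised(c,r).
Restrictor pairs: (c1,r1) ✗  (c1,r3) ✓  (c1,r7) ✗  (c2,r1) ✗  (c2,r3) ✗  (c2,r7) ✓  (c3,r3) ✓  (c4,r1) ✗  (c4,r4) ✓  (c4,r6) ✓  (c4,r7) ✓  (c5,r5) ✓  (c6,r1) ✗  (c6,r2) ✓  (c6,r4) ✓  (c6,r6) ✓  (c7,r1) ✗  (c7,r2) ✓
Counterexamples (restrictor pairs failing the scope): 7.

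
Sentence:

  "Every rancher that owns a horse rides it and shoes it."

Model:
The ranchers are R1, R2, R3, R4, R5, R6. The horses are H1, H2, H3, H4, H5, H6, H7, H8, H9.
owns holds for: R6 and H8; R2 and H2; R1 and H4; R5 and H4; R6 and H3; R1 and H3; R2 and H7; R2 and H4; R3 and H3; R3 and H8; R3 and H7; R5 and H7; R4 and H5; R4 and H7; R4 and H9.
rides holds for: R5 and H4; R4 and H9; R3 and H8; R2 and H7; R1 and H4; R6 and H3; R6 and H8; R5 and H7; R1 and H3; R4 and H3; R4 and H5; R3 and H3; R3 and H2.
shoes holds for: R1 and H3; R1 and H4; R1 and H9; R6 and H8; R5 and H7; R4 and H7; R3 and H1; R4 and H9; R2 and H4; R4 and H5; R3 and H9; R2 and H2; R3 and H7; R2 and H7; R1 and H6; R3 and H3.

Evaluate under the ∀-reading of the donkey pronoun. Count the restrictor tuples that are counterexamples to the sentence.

7

"it" takes "a horse" as antecedent — a donkey pronoun bound across the clause boundary.
Strong reading: for every (r,h) with owns(r,h), rides(r,h) ∧ shoes(r,h).
Restrictor pairs: (R1,H3) ✓  (R1,H4) ✓  (R2,H2) ✗  (R2,H4) ✗  (R2,H7) ✓  (R3,H3) ✓  (R3,H7) ✗  (R3,H8) ✗  (R4,H5) ✓  (R4,H7) ✗  (R4,H9) ✓  (R5,H4) ✗  (R5,H7) ✓  (R6,H3) ✗  (R6,H8) ✓
Counterexamples (restrictor pairs failing the scope): 7.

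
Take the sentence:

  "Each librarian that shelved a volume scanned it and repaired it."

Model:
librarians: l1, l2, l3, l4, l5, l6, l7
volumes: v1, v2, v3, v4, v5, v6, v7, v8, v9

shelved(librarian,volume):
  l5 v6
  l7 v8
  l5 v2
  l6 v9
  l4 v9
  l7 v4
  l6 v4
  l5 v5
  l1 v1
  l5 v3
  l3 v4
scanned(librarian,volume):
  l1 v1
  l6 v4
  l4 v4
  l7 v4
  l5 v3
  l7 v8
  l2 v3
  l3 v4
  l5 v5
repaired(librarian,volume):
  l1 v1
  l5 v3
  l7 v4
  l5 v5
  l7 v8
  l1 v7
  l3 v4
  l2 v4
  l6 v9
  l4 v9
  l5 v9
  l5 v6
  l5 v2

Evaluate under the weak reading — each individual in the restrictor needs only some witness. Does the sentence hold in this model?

False

"it" takes "a volume" as antecedent — a donkey pronoun bound across the clause boundary.
Weak reading: every librarian l with some shelved-volume has at least one shelved-volume v such that scanned(l,v) ∧ repaired(l,v).
Per librarian: l1:✓  l3:✓  l4:✗  l5:✓  l6:✗  l7:✓
l4 has no witness among its shelved-volumes.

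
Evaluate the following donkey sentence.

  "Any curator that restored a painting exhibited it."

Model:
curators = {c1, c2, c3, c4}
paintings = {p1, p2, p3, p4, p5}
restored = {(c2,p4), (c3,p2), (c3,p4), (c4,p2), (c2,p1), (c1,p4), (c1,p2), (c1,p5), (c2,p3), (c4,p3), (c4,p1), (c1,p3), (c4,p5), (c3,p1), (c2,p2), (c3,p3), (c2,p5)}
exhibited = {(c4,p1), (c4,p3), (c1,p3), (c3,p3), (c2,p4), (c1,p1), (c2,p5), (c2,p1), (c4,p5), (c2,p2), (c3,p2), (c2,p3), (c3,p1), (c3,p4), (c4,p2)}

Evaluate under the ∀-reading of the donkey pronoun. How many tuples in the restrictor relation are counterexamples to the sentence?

"it" takes "a painting" as antecedent — a donkey pronoun bound across the clause boundary.
Strong reading: for every (c,p) with restored(c,p), exhibited(c,p).
Restrictor pairs: (c1,p2) ✗  (c1,p3) ✓  (c1,p4) ✗  (c1,p5) ✗  (c2,p1) ✓  (c2,p2) ✓  (c2,p3) ✓  (c2,p4) ✓  (c2,p5) ✓  (c3,p1) ✓  (c3,p2) ✓  (c3,p3) ✓  (c3,p4) ✓  (c4,p1) ✓  (c4,p2) ✓  (c4,p3) ✓  (c4,p5) ✓
Counterexamples (restrictor pairs failing the scope): 3.

3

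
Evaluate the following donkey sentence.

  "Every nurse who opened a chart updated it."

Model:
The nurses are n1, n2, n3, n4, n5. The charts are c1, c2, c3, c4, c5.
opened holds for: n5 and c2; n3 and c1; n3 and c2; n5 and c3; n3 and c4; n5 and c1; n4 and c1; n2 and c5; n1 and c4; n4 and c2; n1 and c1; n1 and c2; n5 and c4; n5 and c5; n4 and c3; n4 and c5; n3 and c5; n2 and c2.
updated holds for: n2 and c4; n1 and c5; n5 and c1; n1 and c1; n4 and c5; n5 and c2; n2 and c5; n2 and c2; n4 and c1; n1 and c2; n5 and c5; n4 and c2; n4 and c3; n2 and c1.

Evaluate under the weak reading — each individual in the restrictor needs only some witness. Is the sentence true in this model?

"it" takes "a chart" as antecedent — a donkey pronoun bound across the clause boundary.
Weak reading: every nurse n with some opened-chart has at least one opened-chart c such that updated(n,c).
Per nurse: n1:✓  n2:✓  n3:✗  n4:✓  n5:✓
n3 has no witness among its opened-charts.

False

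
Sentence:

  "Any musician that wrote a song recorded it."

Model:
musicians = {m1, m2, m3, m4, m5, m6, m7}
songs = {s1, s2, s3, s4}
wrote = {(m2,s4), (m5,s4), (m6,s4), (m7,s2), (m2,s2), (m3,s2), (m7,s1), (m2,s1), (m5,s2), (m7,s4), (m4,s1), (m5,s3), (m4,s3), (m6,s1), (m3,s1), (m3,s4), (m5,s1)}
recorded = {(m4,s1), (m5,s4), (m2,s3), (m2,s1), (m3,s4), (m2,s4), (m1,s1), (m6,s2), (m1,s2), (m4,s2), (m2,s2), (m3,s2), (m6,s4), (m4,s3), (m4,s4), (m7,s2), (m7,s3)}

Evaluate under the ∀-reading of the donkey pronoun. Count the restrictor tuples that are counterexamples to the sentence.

"it" takes "a song" as antecedent — a donkey pronoun bound across the clause boundary.
Strong reading: for every (m,s) with wrote(m,s), recorded(m,s).
Restrictor pairs: (m2,s1) ✓  (m2,s2) ✓  (m2,s4) ✓  (m3,s1) ✗  (m3,s2) ✓  (m3,s4) ✓  (m4,s1) ✓  (m4,s3) ✓  (m5,s1) ✗  (m5,s2) ✗  (m5,s3) ✗  (m5,s4) ✓  (m6,s1) ✗  (m6,s4) ✓  (m7,s1) ✗  (m7,s2) ✓  (m7,s4) ✗
Counterexamples (restrictor pairs failing the scope): 7.

7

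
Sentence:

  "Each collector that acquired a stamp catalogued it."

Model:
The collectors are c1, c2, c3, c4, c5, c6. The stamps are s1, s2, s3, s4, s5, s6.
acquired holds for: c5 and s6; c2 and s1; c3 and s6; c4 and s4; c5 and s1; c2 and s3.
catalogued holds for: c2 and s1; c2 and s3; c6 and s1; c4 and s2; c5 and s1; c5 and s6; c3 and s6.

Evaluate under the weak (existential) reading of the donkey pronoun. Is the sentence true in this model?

False

"it" takes "a stamp" as antecedent — a donkey pronoun bound across the clause boundary.
Weak reading: every collector c with some acquired-stamp has at least one acquired-stamp s such that catalogued(c,s).
Per collector: c2:✓  c3:✓  c4:✗  c5:✓
c4 has no witness among its acquired-stamps.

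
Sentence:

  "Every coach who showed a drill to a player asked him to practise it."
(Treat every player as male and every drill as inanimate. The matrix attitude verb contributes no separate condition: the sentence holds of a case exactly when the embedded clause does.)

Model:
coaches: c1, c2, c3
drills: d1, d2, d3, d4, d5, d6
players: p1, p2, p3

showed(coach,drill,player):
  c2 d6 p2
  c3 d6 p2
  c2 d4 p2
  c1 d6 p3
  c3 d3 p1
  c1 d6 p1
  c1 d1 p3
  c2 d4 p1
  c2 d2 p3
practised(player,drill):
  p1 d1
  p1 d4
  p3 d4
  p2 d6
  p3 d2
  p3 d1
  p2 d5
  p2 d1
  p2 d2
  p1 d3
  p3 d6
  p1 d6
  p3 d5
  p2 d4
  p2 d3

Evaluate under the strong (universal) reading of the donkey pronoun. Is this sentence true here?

"him" takes "a player" as antecedent and "it" takes "a drill"; both are donkey pronouns co-varying with the restrictor.
Strong reading: for every (c,d,p) with showed(c,d,p), practised(p,d).
Restrictor triples: (c1,d1,p3)→practised(p3,d1) ✓  (c1,d6,p1)→practised(p1,d6) ✓  (c1,d6,p3)→practised(p3,d6) ✓  (c2,d2,p3)→practised(p3,d2) ✓  (c2,d4,p1)→practised(p1,d4) ✓  (c2,d4,p2)→practised(p2,d4) ✓  (c2,d6,p2)→practised(p2,d6) ✓  (c3,d3,p1)→practised(p1,d3) ✓  (c3,d6,p2)→practised(p2,d6) ✓
Every restrictor triple satisfies the scope.

True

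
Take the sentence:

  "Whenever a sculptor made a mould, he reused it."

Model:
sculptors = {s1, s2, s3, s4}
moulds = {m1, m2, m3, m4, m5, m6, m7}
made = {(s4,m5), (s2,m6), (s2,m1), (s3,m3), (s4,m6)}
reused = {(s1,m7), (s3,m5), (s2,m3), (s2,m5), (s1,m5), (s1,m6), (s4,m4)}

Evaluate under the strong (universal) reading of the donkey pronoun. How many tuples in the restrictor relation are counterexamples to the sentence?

"it" takes "a mould" as antecedent — a donkey pronoun bound across the clause boundary.
Strong reading: for every (s,m) with made(s,m), reused(s,m).
Restrictor pairs: (s2,m1) ✗  (s2,m6) ✗  (s3,m3) ✗  (s4,m5) ✗  (s4,m6) ✗
Counterexamples (restrictor pairs failing the scope): 5.

5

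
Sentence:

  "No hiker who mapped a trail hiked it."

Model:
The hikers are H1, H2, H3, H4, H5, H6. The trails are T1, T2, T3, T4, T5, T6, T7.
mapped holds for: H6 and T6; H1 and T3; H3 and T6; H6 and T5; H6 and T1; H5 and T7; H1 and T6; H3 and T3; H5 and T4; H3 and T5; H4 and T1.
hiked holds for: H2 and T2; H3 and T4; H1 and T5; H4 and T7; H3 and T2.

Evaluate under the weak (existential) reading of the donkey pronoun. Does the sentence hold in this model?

"it" takes "a trail" as antecedent — a donkey pronoun bound across the clause boundary.
Truth condition: for no (h,t) with mapped(h,t) does hiked(h,t) hold.
Restrictor pairs — does the scope hold? (H1,T3):fails  (H1,T6):fails  (H3,T3):fails  (H3,T5):fails  (H3,T6):fails  (H4,T1):fails  (H5,T4):fails  (H5,T7):fails  (H6,T1):fails  (H6,T5):fails  (H6,T6):fails
Scope holds for no restrictor pair, so the sentence is true.

True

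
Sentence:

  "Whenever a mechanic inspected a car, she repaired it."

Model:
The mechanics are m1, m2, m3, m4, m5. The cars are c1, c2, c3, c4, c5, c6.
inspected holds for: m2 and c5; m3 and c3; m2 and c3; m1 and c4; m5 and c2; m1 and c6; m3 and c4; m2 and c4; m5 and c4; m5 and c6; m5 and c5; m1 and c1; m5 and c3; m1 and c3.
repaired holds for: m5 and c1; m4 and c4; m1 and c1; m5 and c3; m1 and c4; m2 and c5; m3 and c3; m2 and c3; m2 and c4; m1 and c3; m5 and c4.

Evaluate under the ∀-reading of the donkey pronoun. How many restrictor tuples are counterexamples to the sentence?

"it" takes "a car" as antecedent — a donkey pronoun bound across the clause boundary.
Strong reading: for every (m,c) with inspected(m,c), repaired(m,c).
Restrictor pairs: (m1,c1) ✓  (m1,c3) ✓  (m1,c4) ✓  (m1,c6) ✗  (m2,c3) ✓  (m2,c4) ✓  (m2,c5) ✓  (m3,c3) ✓  (m3,c4) ✗  (m5,c2) ✗  (m5,c3) ✓  (m5,c4) ✓  (m5,c5) ✗  (m5,c6) ✗
Counterexamples (restrictor pairs failing the scope): 5.

5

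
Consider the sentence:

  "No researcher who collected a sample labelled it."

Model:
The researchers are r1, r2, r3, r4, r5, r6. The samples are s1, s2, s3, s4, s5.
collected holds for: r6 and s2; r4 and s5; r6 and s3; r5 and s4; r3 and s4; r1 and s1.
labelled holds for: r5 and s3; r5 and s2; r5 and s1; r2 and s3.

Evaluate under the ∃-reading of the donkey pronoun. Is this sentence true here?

True

"it" takes "a sample" as antecedent — a donkey pronoun bound across the clause boundary.
Truth condition: for no (r,s) with collected(r,s) does labelled(r,s) hold.
Restrictor pairs — does the scope hold? (r1,s1):fails  (r3,s4):fails  (r4,s5):fails  (r5,s4):fails  (r6,s2):fails  (r6,s3):fails
Scope holds for no restrictor pair, so the sentence is true.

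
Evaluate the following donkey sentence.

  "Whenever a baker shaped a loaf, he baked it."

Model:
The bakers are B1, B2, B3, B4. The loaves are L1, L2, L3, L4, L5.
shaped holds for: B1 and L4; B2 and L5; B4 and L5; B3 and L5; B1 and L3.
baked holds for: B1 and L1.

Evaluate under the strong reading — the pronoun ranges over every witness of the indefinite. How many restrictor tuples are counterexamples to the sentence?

"it" takes "a loaf" as antecedent — a donkey pronoun bound across the clause boundary.
Strong reading: for every (b,l) with shaped(b,l), baked(b,l).
Restrictor pairs: (B1,L3) ✗  (B1,L4) ✗  (B2,L5) ✗  (B3,L5) ✗  (B4,L5) ✗
Counterexamples (restrictor pairs failing the scope): 5.

5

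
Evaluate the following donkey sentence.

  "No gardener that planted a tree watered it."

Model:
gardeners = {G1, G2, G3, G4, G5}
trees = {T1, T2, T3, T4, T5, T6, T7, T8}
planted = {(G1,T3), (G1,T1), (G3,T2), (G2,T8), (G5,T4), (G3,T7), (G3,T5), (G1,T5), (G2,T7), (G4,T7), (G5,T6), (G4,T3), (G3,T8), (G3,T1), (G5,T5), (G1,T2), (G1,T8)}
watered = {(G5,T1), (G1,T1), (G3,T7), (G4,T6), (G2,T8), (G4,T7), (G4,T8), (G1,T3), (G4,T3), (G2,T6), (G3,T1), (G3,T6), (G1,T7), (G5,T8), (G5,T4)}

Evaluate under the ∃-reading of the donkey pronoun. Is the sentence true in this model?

False

"it" takes "a tree" as antecedent — a donkey pronoun bound across the clause boundary.
Truth condition: for no (g,t) with planted(g,t) does watered(g,t) hold.
Restrictor pairs — does the scope hold? (G1,T1):holds  (G1,T2):fails  (G1,T3):holds  (G1,T5):fails  (G1,T8):fails  (G2,T7):fails  (G2,T8):holds  (G3,T1):holds  (G3,T2):fails  (G3,T5):fails  (G3,T7):holds  (G3,T8):fails  (G4,T3):holds  (G4,T7):holds  (G5,T4):holds  (G5,T5):fails  (G5,T6):fails
Scope holds for 8 pair(s), so the sentence is false.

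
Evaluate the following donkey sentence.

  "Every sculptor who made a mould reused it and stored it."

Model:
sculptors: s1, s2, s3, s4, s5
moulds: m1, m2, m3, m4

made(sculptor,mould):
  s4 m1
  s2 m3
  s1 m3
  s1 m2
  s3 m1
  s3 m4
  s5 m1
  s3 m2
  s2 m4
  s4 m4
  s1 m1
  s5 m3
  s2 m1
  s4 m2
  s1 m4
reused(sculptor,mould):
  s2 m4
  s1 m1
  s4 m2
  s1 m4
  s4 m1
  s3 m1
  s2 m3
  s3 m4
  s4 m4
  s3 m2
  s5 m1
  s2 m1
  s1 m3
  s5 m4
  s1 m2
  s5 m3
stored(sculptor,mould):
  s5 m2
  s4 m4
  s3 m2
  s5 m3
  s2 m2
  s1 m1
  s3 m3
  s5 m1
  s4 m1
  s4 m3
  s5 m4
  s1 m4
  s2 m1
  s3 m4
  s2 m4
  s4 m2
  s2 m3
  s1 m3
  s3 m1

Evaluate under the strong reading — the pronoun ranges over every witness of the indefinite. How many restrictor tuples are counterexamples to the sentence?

"it" takes "a mould" as antecedent — a donkey pronoun bound across the clause boundary.
Strong reading: for every (s,m) with made(s,m), reused(s,m) ∧ stored(s,m).
Restrictor pairs: (s1,m1) ✓  (s1,m2) ✗  (s1,m3) ✓  (s1,m4) ✓  (s2,m1) ✓  (s2,m3) ✓  (s2,m4) ✓  (s3,m1) ✓  (s3,m2) ✓  (s3,m4) ✓  (s4,m1) ✓  (s4,m2) ✓  (s4,m4) ✓  (s5,m1) ✓  (s5,m3) ✓
Counterexamples (restrictor pairs failing the scope): 1.

1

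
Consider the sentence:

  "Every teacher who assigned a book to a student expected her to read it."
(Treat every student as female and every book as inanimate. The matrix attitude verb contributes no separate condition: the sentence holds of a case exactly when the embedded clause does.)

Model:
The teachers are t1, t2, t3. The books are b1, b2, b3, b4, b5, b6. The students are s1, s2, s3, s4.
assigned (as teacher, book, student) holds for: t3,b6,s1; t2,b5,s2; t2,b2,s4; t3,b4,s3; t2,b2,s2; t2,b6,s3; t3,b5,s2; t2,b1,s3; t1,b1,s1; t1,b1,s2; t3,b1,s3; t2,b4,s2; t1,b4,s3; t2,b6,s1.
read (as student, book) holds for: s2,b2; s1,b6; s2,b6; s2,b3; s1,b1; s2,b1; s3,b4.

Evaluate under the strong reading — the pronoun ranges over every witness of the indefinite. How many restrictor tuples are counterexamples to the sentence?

7

"her" takes "a student" as antecedent and "it" takes "a book"; both are donkey pronouns co-varying with the restrictor.
Strong reading: for every (t,b,s) with assigned(t,b,s), read(s,b).
Restrictor triples: (t1,b1,s1)→read(s1,b1) ✓  (t1,b1,s2)→read(s2,b1) ✓  (t1,b4,s3)→read(s3,b4) ✓  (t2,b1,s3)→read(s3,b1) ✗  (t2,b2,s2)→read(s2,b2) ✓  (t2,b2,s4)→read(s4,b2) ✗  (t2,b4,s2)→read(s2,b4) ✗  (t2,b5,s2)→read(s2,b5) ✗  (t2,b6,s1)→read(s1,b6) ✓  (t2,b6,s3)→read(s3,b6) ✗  (t3,b1,s3)→read(s3,b1) ✗  (t3,b4,s3)→read(s3,b4) ✓  (t3,b5,s2)→read(s2,b5) ✗  (t3,b6,s1)→read(s1,b6) ✓
Counterexamples (restrictor triples failing the scope): 7.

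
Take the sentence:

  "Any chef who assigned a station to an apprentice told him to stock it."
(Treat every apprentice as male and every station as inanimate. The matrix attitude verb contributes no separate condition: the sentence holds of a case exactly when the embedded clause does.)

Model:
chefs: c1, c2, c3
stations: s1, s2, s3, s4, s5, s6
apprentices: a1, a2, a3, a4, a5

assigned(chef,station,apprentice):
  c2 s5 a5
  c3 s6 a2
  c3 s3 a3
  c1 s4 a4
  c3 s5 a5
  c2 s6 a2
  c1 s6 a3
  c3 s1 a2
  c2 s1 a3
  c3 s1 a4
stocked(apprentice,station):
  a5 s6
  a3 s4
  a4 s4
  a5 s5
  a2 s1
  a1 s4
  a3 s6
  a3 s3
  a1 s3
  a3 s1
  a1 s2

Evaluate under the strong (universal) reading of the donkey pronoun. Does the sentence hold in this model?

"him" takes "an apprentice" as antecedent and "it" takes "a station"; both are donkey pronouns co-varying with the restrictor.
Strong reading: for every (c,s,a) with assigned(c,s,a), stocked(a,s).
Restrictor triples: (c1,s4,a4)→stocked(a4,s4) ✓  (c1,s6,a3)→stocked(a3,s6) ✓  (c2,s1,a3)→stocked(a3,s1) ✓  (c2,s5,a5)→stocked(a5,s5) ✓  (c2,s6,a2)→stocked(a2,s6) ✗  (c3,s1,a2)→stocked(a2,s1) ✓  (c3,s1,a4)→stocked(a4,s1) ✗  (c3,s3,a3)→stocked(a3,s3) ✓  (c3,s5,a5)→stocked(a5,s5) ✓  (c3,s6,a2)→stocked(a2,s6) ✗
Counterexample: (c2,s6,a2) — stocked(a2,s6) does not hold.

False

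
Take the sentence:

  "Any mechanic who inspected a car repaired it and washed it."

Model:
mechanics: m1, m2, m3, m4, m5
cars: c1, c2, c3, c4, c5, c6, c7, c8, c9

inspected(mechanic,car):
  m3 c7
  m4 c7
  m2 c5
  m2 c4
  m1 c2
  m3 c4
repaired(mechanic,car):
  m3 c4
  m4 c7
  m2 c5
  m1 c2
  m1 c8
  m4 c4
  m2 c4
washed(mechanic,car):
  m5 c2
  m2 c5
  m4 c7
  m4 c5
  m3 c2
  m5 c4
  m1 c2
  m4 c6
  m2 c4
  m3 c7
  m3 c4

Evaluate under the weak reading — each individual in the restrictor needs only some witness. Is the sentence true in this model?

"it" takes "a car" as antecedent — a donkey pronoun bound across the clause boundary.
Weak reading: every mechanic m with some inspected-car has at least one inspected-car c such that repaired(m,c) ∧ washed(m,c).
Per mechanic: m1:✓  m2:✓  m3:✓  m4:✓
Every mechanic in the restrictor has a witness.

True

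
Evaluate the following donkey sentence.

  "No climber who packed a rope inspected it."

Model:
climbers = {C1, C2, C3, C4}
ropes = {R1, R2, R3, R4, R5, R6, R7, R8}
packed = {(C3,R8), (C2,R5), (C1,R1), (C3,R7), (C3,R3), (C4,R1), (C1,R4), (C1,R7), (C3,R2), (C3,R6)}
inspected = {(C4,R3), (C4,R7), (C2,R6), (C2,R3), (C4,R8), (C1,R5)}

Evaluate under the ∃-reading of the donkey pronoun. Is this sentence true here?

"it" takes "a rope" as antecedent — a donkey pronoun bound across the clause boundary.
Truth condition: for no (c,r) with packed(c,r) does inspected(c,r) hold.
Restrictor pairs — does the scope hold? (C1,R1):fails  (C1,R4):fails  (C1,R7):fails  (C2,R5):fails  (C3,R2):fails  (C3,R3):fails  (C3,R6):fails  (C3,R7):fails  (C3,R8):fails  (C4,R1):fails
Scope holds for no restrictor pair, so the sentence is true.

True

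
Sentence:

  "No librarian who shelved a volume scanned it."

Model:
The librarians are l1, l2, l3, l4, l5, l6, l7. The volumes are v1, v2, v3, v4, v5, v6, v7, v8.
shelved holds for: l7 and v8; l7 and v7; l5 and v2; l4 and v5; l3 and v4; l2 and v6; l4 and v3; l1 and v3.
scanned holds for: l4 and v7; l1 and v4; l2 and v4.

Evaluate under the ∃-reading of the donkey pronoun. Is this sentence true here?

"it" takes "a volume" as antecedent — a donkey pronoun bound across the clause boundary.
Truth condition: for no (l,v) with shelved(l,v) does scanned(l,v) hold.
Restrictor pairs — does the scope hold? (l1,v3):fails  (l2,v6):fails  (l3,v4):fails  (l4,v3):fails  (l4,v5):fails  (l5,v2):fails  (l7,v7):fails  (l7,v8):fails
Scope holds for no restrictor pair, so the sentence is true.

True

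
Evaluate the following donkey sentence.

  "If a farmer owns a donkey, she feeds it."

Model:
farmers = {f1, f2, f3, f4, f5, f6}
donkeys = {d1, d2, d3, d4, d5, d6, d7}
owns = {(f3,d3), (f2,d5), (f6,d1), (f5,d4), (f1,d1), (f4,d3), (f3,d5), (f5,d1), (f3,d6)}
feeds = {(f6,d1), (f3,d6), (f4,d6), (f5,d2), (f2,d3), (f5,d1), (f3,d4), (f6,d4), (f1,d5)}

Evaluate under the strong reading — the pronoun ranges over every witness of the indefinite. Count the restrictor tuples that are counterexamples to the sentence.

"it" takes "a donkey" as antecedent — a donkey pronoun bound across the clause boundary.
Strong reading: for every (f,d) with owns(f,d), feeds(f,d).
Restrictor pairs: (f1,d1) ✗  (f2,d5) ✗  (f3,d3) ✗  (f3,d5) ✗  (f3,d6) ✓  (f4,d3) ✗  (f5,d1) ✓  (f5,d4) ✗  (f6,d1) ✓
Counterexamples (restrictor pairs failing the scope): 6.

6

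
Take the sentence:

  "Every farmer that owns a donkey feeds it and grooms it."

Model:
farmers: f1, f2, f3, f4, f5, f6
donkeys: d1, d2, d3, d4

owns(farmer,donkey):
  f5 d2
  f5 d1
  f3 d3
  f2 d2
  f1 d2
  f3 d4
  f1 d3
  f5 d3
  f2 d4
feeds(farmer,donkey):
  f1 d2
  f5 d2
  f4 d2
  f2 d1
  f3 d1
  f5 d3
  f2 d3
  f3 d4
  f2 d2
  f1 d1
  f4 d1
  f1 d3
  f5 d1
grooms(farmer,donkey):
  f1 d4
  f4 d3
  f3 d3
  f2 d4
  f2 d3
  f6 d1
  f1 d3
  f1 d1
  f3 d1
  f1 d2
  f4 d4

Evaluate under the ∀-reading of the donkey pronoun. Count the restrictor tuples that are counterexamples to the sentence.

"it" takes "a donkey" as antecedent — a donkey pronoun bound across the clause boundary.
Strong reading: for every (f,d) with owns(f,d), feeds(f,d) ∧ grooms(f,d).
Restrictor pairs: (f1,d2) ✓  (f1,d3) ✓  (f2,d2) ✗  (f2,d4) ✗  (f3,d3) ✗  (f3,d4) ✗  (f5,d1) ✗  (f5,d2) ✗  (f5,d3) ✗
Counterexamples (restrictor pairs failing the scope): 7.

7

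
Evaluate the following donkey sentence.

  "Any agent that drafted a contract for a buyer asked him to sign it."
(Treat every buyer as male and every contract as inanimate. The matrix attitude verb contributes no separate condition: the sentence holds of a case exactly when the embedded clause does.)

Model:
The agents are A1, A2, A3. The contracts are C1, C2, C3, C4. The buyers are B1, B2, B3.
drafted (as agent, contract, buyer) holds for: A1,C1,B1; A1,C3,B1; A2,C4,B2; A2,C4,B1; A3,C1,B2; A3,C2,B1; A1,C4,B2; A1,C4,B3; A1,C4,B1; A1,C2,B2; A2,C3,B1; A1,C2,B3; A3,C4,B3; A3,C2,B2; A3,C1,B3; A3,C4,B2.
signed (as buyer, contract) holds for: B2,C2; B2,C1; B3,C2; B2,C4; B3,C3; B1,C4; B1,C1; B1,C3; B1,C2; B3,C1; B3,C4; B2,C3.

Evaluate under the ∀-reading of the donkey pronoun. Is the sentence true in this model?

"him" takes "a buyer" as antecedent and "it" takes "a contract"; both are donkey pronouns co-varying with the restrictor.
Strong reading: for every (a,c,b) with drafted(a,c,b), signed(b,c).
Restrictor triples: (A1,C1,B1)→signed(B1,C1) ✓  (A1,C2,B2)→signed(B2,C2) ✓  (A1,C2,B3)→signed(B3,C2) ✓  (A1,C3,B1)→signed(B1,C3) ✓  (A1,C4,B1)→signed(B1,C4) ✓  (A1,C4,B2)→signed(B2,C4) ✓  (A1,C4,B3)→signed(B3,C4) ✓  (A2,C3,B1)→signed(B1,C3) ✓  (A2,C4,B1)→signed(B1,C4) ✓  (A2,C4,B2)→signed(B2,C4) ✓  (A3,C1,B2)→signed(B2,C1) ✓  (A3,C1,B3)→signed(B3,C1) ✓  (A3,C2,B1)→signed(B1,C2) ✓  (A3,C2,B2)→signed(B2,C2) ✓  (A3,C4,B2)→signed(B2,C4) ✓  (A3,C4,B3)→signed(B3,C4) ✓
Every restrictor triple satisfies the scope.

True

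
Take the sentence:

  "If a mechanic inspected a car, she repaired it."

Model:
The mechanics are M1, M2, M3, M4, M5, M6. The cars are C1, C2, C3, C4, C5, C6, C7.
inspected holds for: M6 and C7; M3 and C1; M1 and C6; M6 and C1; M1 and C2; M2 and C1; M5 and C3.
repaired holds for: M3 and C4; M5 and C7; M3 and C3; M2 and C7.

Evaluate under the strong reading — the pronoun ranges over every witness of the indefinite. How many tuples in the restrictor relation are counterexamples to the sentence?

7

"it" takes "a car" as antecedent — a donkey pronoun bound across the clause boundary.
Strong reading: for every (m,c) with inspected(m,c), repaired(m,c).
Restrictor pairs: (M1,C2) ✗  (M1,C6) ✗  (M2,C1) ✗  (M3,C1) ✗  (M5,C3) ✗  (M6,C1) ✗  (M6,C7) ✗
Counterexamples (restrictor pairs failing the scope): 7.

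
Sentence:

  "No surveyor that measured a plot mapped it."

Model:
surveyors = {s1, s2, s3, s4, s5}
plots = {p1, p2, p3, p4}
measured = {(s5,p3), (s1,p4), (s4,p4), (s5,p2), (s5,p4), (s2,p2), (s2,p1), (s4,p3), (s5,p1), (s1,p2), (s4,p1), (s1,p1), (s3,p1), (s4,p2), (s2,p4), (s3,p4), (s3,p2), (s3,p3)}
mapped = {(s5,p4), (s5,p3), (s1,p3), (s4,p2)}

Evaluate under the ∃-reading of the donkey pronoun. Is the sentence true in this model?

"it" takes "a plot" as antecedent — a donkey pronoun bound across the clause boundary.
Truth condition: for no (s,p) with measured(s,p) does mapped(s,p) hold.
Restrictor pairs — does the scope hold? (s1,p1):fails  (s1,p2):fails  (s1,p4):fails  (s2,p1):fails  (s2,p2):fails  (s2,p4):fails  (s3,p1):fails  (s3,p2):fails  (s3,p3):fails  (s3,p4):fails  (s4,p1):fails  (s4,p2):holds  (s4,p3):fails  (s4,p4):fails  (s5,p1):fails  (s5,p2):fails  (s5,p3):holds  (s5,p4):holds
Scope holds for 3 pair(s), so the sentence is false.

False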